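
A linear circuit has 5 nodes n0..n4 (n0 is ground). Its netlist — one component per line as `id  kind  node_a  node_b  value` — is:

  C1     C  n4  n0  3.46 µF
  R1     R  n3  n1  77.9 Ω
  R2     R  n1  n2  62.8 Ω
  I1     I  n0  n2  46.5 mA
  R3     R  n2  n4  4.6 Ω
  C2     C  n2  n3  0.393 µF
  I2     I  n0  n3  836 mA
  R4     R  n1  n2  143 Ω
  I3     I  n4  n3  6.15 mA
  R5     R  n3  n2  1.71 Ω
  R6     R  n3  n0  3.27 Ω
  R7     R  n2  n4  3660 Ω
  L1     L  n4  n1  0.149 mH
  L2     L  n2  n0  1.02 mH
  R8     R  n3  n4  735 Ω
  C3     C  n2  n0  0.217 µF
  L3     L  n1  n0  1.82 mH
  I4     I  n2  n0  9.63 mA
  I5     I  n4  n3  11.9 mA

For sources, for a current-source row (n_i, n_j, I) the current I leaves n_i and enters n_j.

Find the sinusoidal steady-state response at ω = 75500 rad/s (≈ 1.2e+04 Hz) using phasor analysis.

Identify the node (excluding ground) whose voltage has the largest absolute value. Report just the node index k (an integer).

3

MNA unknowns: 4 node voltages V₁..V_4
C1: Y=0.000+0.2612j on G[4,0]
R1: Y=0.01284+0.000j on G[3,1]
R2: Y=0.01592+0.000j on G[1,2]
I1: z[0]−=0.0465, z[2]+=0.0465
R3: Y=0.2174+0.000j on G[2,4]
C2: Y=0.000+0.02967j on G[2,3]
I2: z[0]−=0.836, z[3]+=0.836
R4: Y=0.006993+0.000j on G[1,2]
I3: z[4]−=0.00615, z[3]+=0.00615
R5: Y=0.5848+0.000j on G[3,2]
R6: Y=0.3058+0.000j on G[3,0]
R7: Y=0.0002732+0.000j on G[2,4]
L1: Y=0.000-0.08889j on G[4,1]
L2: Y=0.000-0.01299j on G[2,0]
R8: Y=0.001361+0.000j on G[3,4]
C3: Y=0.000+0.01638j on G[2,0]
L3: Y=0.000-0.007277j on G[1,0]
I4: z[2]−=0.00963, z[0]+=0.00963
I5: z[4]−=0.0119, z[3]+=0.0119
solve → V1=0.4005-0.4960j, V2=1.548-0.5532j, V3=1.957-0.3796j, V4=0.4354-1.057j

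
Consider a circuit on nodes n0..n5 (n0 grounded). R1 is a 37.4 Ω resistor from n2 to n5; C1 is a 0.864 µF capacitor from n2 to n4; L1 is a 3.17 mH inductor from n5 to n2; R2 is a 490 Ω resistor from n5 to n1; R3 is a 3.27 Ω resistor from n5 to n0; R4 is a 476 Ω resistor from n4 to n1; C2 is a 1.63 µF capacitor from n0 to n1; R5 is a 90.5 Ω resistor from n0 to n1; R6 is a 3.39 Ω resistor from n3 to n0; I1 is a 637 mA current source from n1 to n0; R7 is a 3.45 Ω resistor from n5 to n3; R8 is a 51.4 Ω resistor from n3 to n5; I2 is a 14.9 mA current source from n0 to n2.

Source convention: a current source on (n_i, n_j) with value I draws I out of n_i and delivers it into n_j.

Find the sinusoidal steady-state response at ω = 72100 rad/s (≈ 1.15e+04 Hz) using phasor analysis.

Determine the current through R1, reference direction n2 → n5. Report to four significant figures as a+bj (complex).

Apply KCL at each of the 5 non-ground nodes and solve the resulting linear system.
Node n1: branches {R2, R4, C2, R5, I1} → V_1 = -0.6777+5.322j
Node n2: branches {R1, C1, L1, I2} → V_2 = 0.4108+0.4856j
Node n3: branches {R6, R7, R8} → V_3 = 0.01215+0.02335j
Node n4: branches {C1, R4} → V_4 = 0.5724+0.5278j
Node n5: branches {R1, L1, R2, R3, R7, R8} → V_5 = 0.02373+0.04562j

0.01035+0.01177j A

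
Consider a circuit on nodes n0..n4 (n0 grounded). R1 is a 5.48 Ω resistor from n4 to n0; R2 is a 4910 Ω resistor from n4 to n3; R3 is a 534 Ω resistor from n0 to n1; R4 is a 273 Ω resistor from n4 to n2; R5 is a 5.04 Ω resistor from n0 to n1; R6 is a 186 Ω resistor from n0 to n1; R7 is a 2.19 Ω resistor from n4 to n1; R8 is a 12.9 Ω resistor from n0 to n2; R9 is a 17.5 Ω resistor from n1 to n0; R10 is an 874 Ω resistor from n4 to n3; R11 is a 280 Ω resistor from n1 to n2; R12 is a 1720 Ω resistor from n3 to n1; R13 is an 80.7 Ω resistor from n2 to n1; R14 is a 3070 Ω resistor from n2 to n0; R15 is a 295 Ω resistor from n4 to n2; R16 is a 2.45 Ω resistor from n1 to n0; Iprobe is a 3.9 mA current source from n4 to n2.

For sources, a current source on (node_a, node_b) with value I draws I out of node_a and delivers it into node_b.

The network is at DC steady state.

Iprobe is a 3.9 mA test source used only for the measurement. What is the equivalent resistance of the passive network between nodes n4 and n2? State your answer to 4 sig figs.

R_eq = 11.56 Ω

MNA unknowns: 4 node voltages V₁..V_4
R1: Y=0.1825 on G[4,0]
R2: Y=0.0002037 on G[4,3]
R3: Y=0.001873 on G[0,1]
R4: Y=0.003663 on G[4,2]
R5: Y=0.1984 on G[0,1]
R6: Y=0.005376 on G[0,1]
R7: Y=0.4566 on G[4,1]
R8: Y=0.07752 on G[0,2]
R9: Y=0.05714 on G[1,0]
R10: Y=0.001144 on G[4,3]
R11: Y=0.003571 on G[1,2]
R12: Y=0.0005814 on G[3,1]
R13: Y=0.01239 on G[2,1]
R14: Y=0.0003257 on G[2,0]
R15: Y=0.003390 on G[4,2]
R16: Y=0.4082 on G[1,0]
Iprobe: z[4]−=0.0039, z[2]+=0.0039
solve → V1=-0.002394, V2=0.03778, V3=-0.005830, V4=-0.007312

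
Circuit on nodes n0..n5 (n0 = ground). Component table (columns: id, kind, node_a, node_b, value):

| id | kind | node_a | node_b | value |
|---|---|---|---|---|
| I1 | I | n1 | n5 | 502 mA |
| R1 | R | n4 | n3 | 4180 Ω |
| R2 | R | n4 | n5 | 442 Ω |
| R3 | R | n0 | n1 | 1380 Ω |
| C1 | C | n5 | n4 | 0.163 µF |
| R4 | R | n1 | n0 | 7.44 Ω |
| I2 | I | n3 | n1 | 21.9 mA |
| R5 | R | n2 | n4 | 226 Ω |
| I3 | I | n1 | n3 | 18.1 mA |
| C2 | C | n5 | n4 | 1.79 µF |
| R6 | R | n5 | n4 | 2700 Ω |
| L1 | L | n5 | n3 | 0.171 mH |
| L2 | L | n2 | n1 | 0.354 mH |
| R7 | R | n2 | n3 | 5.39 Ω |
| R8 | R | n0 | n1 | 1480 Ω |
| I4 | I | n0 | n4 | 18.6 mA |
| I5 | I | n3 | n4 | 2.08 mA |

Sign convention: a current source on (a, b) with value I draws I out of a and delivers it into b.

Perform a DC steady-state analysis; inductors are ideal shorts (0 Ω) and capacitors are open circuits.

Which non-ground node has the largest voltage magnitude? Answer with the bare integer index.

Apply KCL at each of the 5 non-ground nodes and solve the resulting linear system.
Node n1: branches {I1, R3, R4, I2, I3, L2, R8} → V_1 = 0.1370
Node n2: branches {R5, L2, R7} → V_2 = 0.1370
Node n3: branches {R1, I2, I3, L1, R7, I5} → V_3 = 2.830
Node n4: branches {R1, R2, C1, R5, C2, R6, I4, I5} → V_4 = 4.031
Node n5: branches {I1, R2, C1, C2, R6, L1} → V_5 = 2.830
Source currents: i(L1)=0.5052, i(L2)=0.5168

4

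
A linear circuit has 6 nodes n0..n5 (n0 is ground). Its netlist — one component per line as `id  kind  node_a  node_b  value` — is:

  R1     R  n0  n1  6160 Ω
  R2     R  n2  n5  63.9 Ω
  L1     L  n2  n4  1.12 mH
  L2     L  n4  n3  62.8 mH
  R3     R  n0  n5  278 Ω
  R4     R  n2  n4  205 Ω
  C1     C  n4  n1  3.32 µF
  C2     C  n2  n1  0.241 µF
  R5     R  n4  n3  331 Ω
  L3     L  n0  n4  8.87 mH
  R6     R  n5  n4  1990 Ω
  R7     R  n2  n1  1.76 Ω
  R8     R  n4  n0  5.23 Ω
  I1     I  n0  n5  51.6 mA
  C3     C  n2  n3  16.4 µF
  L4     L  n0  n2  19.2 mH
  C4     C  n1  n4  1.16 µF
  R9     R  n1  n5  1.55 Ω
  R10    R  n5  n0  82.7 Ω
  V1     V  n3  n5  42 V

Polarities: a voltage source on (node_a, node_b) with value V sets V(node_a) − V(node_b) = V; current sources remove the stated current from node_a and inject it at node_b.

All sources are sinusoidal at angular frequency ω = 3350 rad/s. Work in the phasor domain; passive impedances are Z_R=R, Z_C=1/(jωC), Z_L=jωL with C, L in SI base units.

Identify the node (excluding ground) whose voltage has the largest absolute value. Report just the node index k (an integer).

Element admittances at ω=3350 rad/s:
  Y(R1) = 0.0001623+0.000j S between n0,n1
  Y(R2) = 0.01565+0.000j S between n2,n5
  Y(L1) = 0.000-0.2665j S between n2,n4
  Y(L2) = 0.000-0.004753j S between n4,n3
  Y(R3) = 0.003597+0.000j S between n0,n5
  Y(R4) = 0.004878+0.000j S between n2,n4
  Y(C1) = 0.000+0.01112j S between n4,n1
  Y(C2) = 0.000+0.0008073j S between n2,n1
  Y(R5) = 0.003021+0.000j S between n4,n3
  Y(L3) = 0.000-0.03365j S between n0,n4
  Y(R6) = 0.0005025+0.000j S between n5,n4
  Y(R7) = 0.5682+0.000j S between n2,n1
  Y(R8) = 0.1912+0.000j S between n4,n0
  I1: injects 0.0516 A into n5 (from n0)
  Y(C3) = 0.000+0.05494j S between n2,n3
  Y(L4) = 0.000-0.01555j S between n0,n2
  Y(C4) = 0.000+0.003886j S between n1,n4
  Y(R9) = 0.6452+0.000j S between n1,n5
  Y(R10) = 0.01209+0.000j S between n5,n0
  V1: constraint V(n3)−V(n5) = 42
Assemble and solve the 6×6 MNA system:
  V(n1)=-1.517-2.939j  V(n2)=-0.8584+0.2620j  V(n3)=39.99-5.803j  V(n4)=0.3329+0.4674j  V(n5)=-2.014-5.803j
  i(V1)=-0.4232-2.037j

3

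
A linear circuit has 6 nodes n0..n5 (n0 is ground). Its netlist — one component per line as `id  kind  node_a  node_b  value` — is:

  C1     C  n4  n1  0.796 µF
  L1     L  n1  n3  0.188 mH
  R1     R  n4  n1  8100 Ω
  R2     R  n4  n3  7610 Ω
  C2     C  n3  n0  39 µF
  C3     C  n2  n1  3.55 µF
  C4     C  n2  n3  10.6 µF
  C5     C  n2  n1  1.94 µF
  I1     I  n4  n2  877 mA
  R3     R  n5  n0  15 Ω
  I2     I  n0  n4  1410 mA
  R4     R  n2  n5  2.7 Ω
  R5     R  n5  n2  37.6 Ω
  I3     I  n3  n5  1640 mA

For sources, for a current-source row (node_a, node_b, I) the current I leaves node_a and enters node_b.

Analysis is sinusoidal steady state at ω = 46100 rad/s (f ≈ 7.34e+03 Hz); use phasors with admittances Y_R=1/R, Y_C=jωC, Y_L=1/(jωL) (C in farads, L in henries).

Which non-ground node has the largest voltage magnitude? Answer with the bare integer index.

4

Element admittances at ω=46100 rad/s:
  Y(C1) = 0.000+0.03670j S between n4,n1
  Y(L1) = 0.000-0.1154j S between n1,n3
  Y(R1) = 0.0001235+0.000j S between n4,n1
  Y(R2) = 0.0001314+0.000j S between n4,n3
  Y(C2) = 0.000+1.798j S between n3,n0
  Y(C3) = 0.000+0.1637j S between n2,n1
  Y(C4) = 0.000+0.4887j S between n2,n3
  Y(C5) = 0.000+0.08943j S between n2,n1
  I1: injects 0.877 A into n2 (from n4)
  Y(R3) = 0.06667+0.000j S between n5,n0
  I2: injects 1.41 A into n4 (from n0)
  Y(R4) = 0.3704+0.000j S between n2,n5
  Y(R5) = 0.02660+0.000j S between n5,n2
  I3: injects 1.64 A into n5 (from n3)
Assemble and solve the 5×5 MNA system:
  V(n1)=4.934-25.01j  V(n2)=2.835-11.76j  V(n3)=0.3734-0.5631j  V(n4)=5.123-39.52j  V(n5)=5.965-10.07j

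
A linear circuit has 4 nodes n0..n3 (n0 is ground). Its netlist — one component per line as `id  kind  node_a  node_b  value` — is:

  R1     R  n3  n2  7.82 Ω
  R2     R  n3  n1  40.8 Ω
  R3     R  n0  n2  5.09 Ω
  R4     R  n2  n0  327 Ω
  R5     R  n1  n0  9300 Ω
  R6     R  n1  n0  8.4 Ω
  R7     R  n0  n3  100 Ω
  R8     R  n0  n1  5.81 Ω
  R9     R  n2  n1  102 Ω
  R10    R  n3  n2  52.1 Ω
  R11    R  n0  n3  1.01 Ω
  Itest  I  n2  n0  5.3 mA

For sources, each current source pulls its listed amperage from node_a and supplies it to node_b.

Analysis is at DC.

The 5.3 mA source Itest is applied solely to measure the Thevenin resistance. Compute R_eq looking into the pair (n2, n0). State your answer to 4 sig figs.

MNA unknowns: 3 node voltages V₁..V_3
R1: Y=0.1279 on G[3,2]
R2: Y=0.02451 on G[3,1]
R3: Y=0.1965 on G[0,2]
R4: Y=0.003058 on G[2,0]
R5: Y=0.0001075 on G[1,0]
R6: Y=0.1190 on G[1,0]
R7: Y=0.01000 on G[0,3]
R8: Y=0.1721 on G[0,1]
R9: Y=0.009804 on G[2,1]
R10: Y=0.01919 on G[3,2]
R11: Y=0.9901 on G[0,3]
Itest: z[2]−=0.0053, z[0]+=0.0053
solve → V1=-0.0006224, V2=-0.01571, V3=-0.001985

R_eq = 2.964 Ω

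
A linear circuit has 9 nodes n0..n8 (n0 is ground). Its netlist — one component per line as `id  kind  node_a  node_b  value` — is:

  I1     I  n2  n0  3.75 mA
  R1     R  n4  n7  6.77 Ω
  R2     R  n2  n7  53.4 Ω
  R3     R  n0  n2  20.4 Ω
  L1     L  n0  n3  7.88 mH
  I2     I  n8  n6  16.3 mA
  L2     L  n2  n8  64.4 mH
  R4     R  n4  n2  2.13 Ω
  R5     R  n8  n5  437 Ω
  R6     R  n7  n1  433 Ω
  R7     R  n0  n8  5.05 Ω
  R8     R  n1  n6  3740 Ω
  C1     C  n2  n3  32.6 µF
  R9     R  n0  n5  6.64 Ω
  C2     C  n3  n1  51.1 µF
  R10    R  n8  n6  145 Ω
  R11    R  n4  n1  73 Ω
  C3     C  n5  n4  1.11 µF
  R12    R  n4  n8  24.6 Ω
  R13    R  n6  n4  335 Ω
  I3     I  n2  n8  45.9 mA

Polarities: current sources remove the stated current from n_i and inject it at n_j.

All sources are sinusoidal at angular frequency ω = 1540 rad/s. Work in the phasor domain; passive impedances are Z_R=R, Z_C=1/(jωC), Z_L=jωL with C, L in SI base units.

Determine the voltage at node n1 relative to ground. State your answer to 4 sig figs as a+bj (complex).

MNA unknowns: 8 node voltages V₁..V_8
I1: z[2]−=0.00375, z[0]+=0.00375
R1: Y=0.1477+0.000j on G[4,7]
R2: Y=0.01873+0.000j on G[2,7]
R3: Y=0.04902+0.000j on G[0,2]
L1: Y=0.000-0.08240j on G[0,3]
I2: z[8]−=0.0163, z[6]+=0.0163
L2: Y=0.000-0.01008j on G[2,8]
R4: Y=0.4695+0.000j on G[4,2]
R5: Y=0.002288+0.000j on G[8,5]
R6: Y=0.002309+0.000j on G[7,1]
R7: Y=0.1980+0.000j on G[0,8]
R8: Y=0.0002674+0.000j on G[1,6]
C1: Y=0.000+0.05020j on G[2,3]
R9: Y=0.1506+0.000j on G[0,5]
C2: Y=0.000+0.07869j on G[3,1]
R10: Y=0.006897+0.000j on G[8,6]
R11: Y=0.01370+0.000j on G[4,1]
C3: Y=0.000+0.001709j on G[5,4]
R12: Y=0.04065+0.000j on G[4,8]
R13: Y=0.002985+0.000j on G[6,4]
I3: z[2]−=0.0459, z[8]+=0.0459
solve → V1=0.1852-0.2343j, V2=-0.1789+0.09485j, V3=0.1203-0.2941j, V4=-0.1337+0.08044j, V5=0.001285-0.001099j, V6=1.671+0.03613j, V7=-0.1343+0.07773j, V8=0.1468+0.02743j

0.1852-0.2343j V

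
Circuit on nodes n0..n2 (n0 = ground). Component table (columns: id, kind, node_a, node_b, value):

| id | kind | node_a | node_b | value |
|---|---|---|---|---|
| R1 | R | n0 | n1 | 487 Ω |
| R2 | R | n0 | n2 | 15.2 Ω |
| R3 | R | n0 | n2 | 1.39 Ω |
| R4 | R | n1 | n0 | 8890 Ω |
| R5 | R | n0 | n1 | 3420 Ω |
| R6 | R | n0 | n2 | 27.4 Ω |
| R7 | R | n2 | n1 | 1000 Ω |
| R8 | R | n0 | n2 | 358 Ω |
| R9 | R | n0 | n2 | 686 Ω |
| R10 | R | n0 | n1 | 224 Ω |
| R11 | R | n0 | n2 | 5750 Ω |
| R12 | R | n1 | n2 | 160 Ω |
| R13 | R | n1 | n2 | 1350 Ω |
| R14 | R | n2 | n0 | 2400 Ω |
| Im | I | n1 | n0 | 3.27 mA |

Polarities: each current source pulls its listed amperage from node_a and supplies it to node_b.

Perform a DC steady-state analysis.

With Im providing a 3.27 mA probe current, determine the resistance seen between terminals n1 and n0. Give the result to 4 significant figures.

Apply KCL at each of the 2 non-ground nodes and solve the resulting linear system.
Node n1: branches {R1, R4, R5, R7, R10, R12, R13, Im} → V_1 = -0.2204
Node n2: branches {R2, R3, R6, R7, R8, R9, R11, R12, R13, R14} → V_2 = -0.002110

R_eq = 67.40 Ω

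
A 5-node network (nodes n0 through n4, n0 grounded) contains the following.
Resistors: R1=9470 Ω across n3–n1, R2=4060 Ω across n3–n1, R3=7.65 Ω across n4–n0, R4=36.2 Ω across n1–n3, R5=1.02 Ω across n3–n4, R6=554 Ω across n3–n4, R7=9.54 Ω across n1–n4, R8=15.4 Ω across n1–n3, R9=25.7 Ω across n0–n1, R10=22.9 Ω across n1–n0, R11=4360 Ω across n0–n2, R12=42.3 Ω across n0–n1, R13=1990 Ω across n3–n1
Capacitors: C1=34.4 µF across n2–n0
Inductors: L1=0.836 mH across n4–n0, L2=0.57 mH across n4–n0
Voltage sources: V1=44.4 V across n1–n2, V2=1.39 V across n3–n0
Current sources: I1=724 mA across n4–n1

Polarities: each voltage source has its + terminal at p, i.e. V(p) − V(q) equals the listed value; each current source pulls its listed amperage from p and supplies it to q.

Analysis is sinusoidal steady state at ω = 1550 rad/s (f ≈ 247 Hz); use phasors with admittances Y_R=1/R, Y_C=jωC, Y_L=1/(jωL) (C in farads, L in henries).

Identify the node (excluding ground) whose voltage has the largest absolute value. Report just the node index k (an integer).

2

MNA unknowns: 4 node voltages V₁..V_4 plus 2 source currents (V1, V2)
R1: Y=0.0001056+0.000j on G[3,1]
R2: Y=0.0002463+0.000j on G[3,1]
C1: Y=0.000+0.05332j on G[2,0]
R3: Y=0.1307+0.000j on G[4,0]
R4: Y=0.02762+0.000j on G[1,3]
R5: Y=0.9804+0.000j on G[3,4]
L1: Y=0.000-0.7717j on G[4,0]
L2: Y=0.000-1.132j on G[4,0]
R6: Y=0.001805+0.000j on G[3,4]
R7: Y=0.1048+0.000j on G[1,4]
R8: Y=0.06494+0.000j on G[1,3]
R9: Y=0.03891+0.000j on G[0,1]
R10: Y=0.04367+0.000j on G[1,0]
R11: Y=0.0002294+0.000j on G[0,2]
R12: Y=0.02364+0.000j on G[0,1]
R13: Y=0.0005025+0.000j on G[3,1]
V1: row V1−V2=44.4, i_V1 at 1,2
V2: row V3−V0=1.39, i_V2 at 3,0
I1: z[4]−=0.724, z[1]+=0.724
solve → V1=4.095+7.253j, V2=-40.30+7.253j, V3=1.390+0.000j, V4=-0.02812+0.5804j
aux → i_V1=-0.3960-2.147j, i_V2=-1.140+1.248j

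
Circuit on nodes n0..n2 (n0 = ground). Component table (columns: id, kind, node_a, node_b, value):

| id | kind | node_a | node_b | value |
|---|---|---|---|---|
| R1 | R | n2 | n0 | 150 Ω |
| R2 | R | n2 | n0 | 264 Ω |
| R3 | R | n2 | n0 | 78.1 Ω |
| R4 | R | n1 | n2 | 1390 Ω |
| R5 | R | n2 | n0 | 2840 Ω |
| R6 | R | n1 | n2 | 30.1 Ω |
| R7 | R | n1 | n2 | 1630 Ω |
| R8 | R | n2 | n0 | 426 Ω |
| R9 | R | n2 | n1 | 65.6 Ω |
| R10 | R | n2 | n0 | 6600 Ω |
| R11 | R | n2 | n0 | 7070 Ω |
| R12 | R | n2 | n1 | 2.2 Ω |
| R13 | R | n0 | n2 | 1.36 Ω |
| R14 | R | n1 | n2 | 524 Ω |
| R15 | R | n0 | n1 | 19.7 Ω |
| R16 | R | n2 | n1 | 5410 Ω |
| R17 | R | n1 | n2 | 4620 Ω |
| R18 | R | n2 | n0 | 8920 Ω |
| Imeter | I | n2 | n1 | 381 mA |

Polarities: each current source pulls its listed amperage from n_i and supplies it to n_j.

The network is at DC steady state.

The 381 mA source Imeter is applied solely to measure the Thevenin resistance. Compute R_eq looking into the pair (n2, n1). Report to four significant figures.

MNA unknowns: 2 node voltages V₁..V_2
R1: Y=0.006667 on G[2,0]
R2: Y=0.003788 on G[2,0]
R3: Y=0.01280 on G[2,0]
R4: Y=0.0007194 on G[1,2]
R5: Y=0.0003521 on G[2,0]
R6: Y=0.03322 on G[1,2]
R7: Y=0.0006135 on G[1,2]
R8: Y=0.002347 on G[2,0]
R9: Y=0.01524 on G[2,1]
R10: Y=0.0001515 on G[2,0]
R11: Y=0.0001414 on G[2,0]
R12: Y=0.4545 on G[2,1]
R13: Y=0.7353 on G[0,2]
R14: Y=0.001908 on G[1,2]
R15: Y=0.05076 on G[0,1]
R16: Y=0.0001848 on G[2,1]
R17: Y=0.0002165 on G[1,2]
R18: Y=0.0001121 on G[2,0]
Imeter: z[2]−=0.381, z[1]+=0.381
solve → V1=0.6445, V2=-0.04295

R_eq = 1.804 Ω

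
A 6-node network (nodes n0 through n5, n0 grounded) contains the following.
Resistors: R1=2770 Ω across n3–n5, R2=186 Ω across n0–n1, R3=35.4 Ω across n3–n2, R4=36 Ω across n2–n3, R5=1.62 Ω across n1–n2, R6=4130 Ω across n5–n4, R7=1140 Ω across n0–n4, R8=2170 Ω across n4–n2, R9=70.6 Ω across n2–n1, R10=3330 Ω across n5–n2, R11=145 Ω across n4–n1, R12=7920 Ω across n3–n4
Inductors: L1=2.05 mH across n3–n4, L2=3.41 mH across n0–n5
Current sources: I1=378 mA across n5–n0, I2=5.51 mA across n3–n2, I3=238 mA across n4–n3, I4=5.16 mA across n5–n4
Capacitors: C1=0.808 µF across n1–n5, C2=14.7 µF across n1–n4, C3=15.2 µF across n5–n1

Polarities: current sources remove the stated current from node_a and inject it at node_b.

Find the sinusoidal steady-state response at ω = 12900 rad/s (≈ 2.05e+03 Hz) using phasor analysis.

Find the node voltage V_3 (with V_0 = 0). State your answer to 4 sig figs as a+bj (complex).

MNA unknowns: 5 node voltages V₁..V_5
R1: Y=0.0003610+0.000j on G[3,5]
R2: Y=0.005376+0.000j on G[0,1]
R3: Y=0.02825+0.000j on G[3,2]
L1: Y=0.000-0.03781j on G[3,4]
R4: Y=0.02778+0.000j on G[2,3]
R5: Y=0.6173+0.000j on G[1,2]
R6: Y=0.0002421+0.000j on G[5,4]
I1: z[5]−=0.378, z[0]+=0.378
C1: Y=0.000+0.01042j on G[1,5]
R7: Y=0.0008772+0.000j on G[0,4]
R8: Y=0.0004608+0.000j on G[4,2]
C2: Y=0.000+0.1896j on G[1,4]
C3: Y=0.000+0.1961j on G[5,1]
L2: Y=0.000-0.02273j on G[0,5]
R9: Y=0.01416+0.000j on G[2,1]
R10: Y=0.0003003+0.000j on G[5,2]
I2: z[3]−=0.00551, z[2]+=0.00551
I3: z[4]−=0.238, z[3]+=0.238
R11: Y=0.006897+0.000j on G[4,1]
R12: Y=0.0001263+0.000j on G[3,4]
I4: z[5]−=0.00516, z[4]+=0.00516
solve → V1=-3.819-15.69j, V2=-3.563-15.46j, V3=-0.7656-12.94j, V4=-4.530-14.90j, V5=-4.285-15.55j

-0.7656-12.94j V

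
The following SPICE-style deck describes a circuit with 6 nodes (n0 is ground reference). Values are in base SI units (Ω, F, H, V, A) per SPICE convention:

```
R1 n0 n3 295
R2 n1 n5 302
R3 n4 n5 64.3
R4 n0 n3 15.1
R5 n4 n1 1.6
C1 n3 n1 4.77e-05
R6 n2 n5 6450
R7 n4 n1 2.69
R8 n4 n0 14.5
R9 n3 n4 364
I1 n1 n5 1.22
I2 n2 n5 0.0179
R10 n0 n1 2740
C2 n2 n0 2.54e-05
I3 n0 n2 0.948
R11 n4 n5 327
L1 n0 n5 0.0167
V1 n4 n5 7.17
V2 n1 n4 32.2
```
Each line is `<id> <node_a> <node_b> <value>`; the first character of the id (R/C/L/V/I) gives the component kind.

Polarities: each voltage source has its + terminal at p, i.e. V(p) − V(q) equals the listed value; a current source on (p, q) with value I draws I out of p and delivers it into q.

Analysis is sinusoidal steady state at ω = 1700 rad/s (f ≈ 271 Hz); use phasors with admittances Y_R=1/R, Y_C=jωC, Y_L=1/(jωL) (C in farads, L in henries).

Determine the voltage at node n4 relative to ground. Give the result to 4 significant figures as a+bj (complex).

-11.11-12.72j V

Element admittances at ω=1700 rad/s:
  Y(R1) = 0.003390+0.000j S between n0,n3
  Y(R2) = 0.003311+0.000j S between n1,n5
  Y(R3) = 0.01555+0.000j S between n4,n5
  Y(R4) = 0.06623+0.000j S between n0,n3
  Y(R5) = 0.6250+0.000j S between n4,n1
  Y(C1) = 0.000+0.08109j S between n3,n1
  Y(R6) = 0.0001550+0.000j S between n2,n5
  Y(R7) = 0.3717+0.000j S between n4,n1
  Y(R8) = 0.06897+0.000j S between n4,n0
  Y(R9) = 0.002747+0.000j S between n3,n4
  I1: injects 1.22 A into n5 (from n1)
  I2: injects 0.0179 A into n5 (from n2)
  Y(R10) = 0.0003650+0.000j S between n0,n1
  Y(C2) = 0.000+0.04318j S between n2,n0
  I3: injects 0.948 A into n2 (from n0)
  Y(R11) = 0.003058+0.000j S between n4,n5
  Y(L1) = 0.000-0.03522j S between n0,n5
  V1: constraint V(n4)−V(n5) = 7.17
  V2: constraint V(n1)−V(n4) = 32.2
Assemble and solve the 7×7 MNA system:
  V(n1)=21.09-12.72j  V(n2)=0.03145-21.47j  V(n3)=17.63+3.393j  V(n4)=-11.11-12.72j  V(n5)=-18.28-12.72j
  i(V1)=-1.952+0.6453j  i(V2)=-34.76-0.2758j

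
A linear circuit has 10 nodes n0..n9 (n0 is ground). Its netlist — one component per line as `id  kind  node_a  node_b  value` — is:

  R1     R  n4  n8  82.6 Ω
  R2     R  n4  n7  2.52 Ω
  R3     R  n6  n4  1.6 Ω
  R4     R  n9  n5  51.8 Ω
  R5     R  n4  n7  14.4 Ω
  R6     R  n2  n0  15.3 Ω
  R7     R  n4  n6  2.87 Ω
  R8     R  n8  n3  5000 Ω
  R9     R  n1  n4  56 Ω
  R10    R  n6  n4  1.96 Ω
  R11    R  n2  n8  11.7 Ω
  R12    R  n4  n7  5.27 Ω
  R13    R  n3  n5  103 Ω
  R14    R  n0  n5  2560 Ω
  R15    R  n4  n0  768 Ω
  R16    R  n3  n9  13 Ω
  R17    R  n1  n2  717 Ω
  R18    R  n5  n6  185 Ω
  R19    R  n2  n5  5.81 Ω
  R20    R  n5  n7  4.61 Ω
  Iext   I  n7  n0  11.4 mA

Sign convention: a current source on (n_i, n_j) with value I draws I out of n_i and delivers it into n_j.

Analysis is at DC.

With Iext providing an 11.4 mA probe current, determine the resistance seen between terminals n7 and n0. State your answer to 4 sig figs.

Element admittances at DC:
  Y(R1) = 0.01211 S between n4,n8
  Y(R2) = 0.3968 S between n4,n7
  Y(R3) = 0.6250 S between n6,n4
  Y(R4) = 0.01931 S between n9,n5
  Y(R5) = 0.06944 S between n4,n7
  Y(R6) = 0.06536 S between n2,n0
  Y(R7) = 0.3484 S between n4,n6
  Y(R8) = 0.0002000 S between n8,n3
  Y(R9) = 0.01786 S between n1,n4
  Y(R10) = 0.5102 S between n6,n4
  Y(R11) = 0.08547 S between n2,n8
  Y(R12) = 0.1898 S between n4,n7
  Y(R13) = 0.009709 S between n3,n5
  Y(R14) = 0.0003906 S between n0,n5
  Y(R15) = 0.001302 S between n4,n0
  Y(R16) = 0.07692 S between n3,n9
  Y(R17) = 0.001395 S between n1,n2
  Y(R18) = 0.005405 S between n5,n6
  Y(R19) = 0.1721 S between n2,n5
  Y(R20) = 0.2169 S between n5,n7
  Iext: injects 0.0114 A into n0 (from n7)
Assemble and solve the 9×9 MNA system:
  V(n1)=-0.2593  V(n2)=-0.1678  V(n3)=-0.2243  V(n4)=-0.2665  V(n5)=-0.2246  V(n6)=-0.2663  V(n7)=-0.2691  V(n8)=-0.1801  V(n9)=-0.2243

R_eq = 23.61 Ω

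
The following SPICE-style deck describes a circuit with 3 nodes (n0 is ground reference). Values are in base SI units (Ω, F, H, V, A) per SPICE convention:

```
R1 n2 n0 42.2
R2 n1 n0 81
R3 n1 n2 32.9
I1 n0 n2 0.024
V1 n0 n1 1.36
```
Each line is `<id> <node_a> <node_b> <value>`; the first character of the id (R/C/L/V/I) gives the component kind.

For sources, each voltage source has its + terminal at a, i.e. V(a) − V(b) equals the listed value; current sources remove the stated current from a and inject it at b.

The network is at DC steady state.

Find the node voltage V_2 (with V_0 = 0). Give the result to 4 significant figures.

-0.3205 V

MNA unknowns: 2 node voltages V₁..V_2 plus 1 source current (V1)
R1: Y=0.02370 on G[2,0]
R2: Y=0.01235 on G[1,0]
R3: Y=0.03040 on G[1,2]
I1: z[0]−=0.024, z[2]+=0.024
V1: row V0−V1=1.36, i_V1 at 0,1
solve → V1=-1.360, V2=-0.3205
aux → i_V1=-0.04839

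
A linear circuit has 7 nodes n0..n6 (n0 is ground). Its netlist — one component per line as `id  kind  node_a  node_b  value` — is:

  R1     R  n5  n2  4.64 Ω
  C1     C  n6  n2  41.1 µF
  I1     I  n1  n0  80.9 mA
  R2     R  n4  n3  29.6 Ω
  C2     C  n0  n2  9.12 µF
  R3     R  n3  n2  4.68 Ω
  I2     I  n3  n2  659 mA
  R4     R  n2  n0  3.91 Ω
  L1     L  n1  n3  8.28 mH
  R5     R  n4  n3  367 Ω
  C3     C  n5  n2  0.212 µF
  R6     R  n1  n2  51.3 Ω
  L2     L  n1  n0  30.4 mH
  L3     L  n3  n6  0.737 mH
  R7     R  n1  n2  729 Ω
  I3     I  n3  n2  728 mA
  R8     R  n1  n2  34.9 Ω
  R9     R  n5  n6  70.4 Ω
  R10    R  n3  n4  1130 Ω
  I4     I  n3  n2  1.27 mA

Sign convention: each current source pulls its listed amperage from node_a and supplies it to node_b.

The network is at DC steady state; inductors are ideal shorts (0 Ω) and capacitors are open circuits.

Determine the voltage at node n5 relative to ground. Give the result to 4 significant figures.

Element admittances at DC:
  Y(R1) = 0.2155 S between n5,n2
  Y(C1) = 0.000 S between n6,n2
  I1: injects 0.0809 A into n0 (from n1)
  Y(R2) = 0.03378 S between n4,n3
  Y(C2) = 0.000 S between n0,n2
  Y(R3) = 0.2137 S between n3,n2
  I2: injects 0.659 A into n2 (from n3)
  Y(R4) = 0.2558 S between n2,n0
  L1: short n1↔n3 (DC inductor)
  Y(R5) = 0.002725 S between n4,n3
  Y(C3) = 0.000 S between n5,n2
  Y(R6) = 0.01949 S between n1,n2
  L2: short n1↔n0 (DC inductor)
  L3: short n3↔n6 (DC inductor)
  Y(R7) = 0.001372 S between n1,n2
  I3: injects 0.728 A into n2 (from n3)
  Y(R8) = 0.02865 S between n1,n2
  Y(R9) = 0.01420 S between n5,n6
  Y(R10) = 0.0008850 S between n3,n4
  I4: injects 0.00127 A into n2 (from n3)
Assemble and solve the 9×9 MNA system:
  V(n1)=0.000  V(n2)=2.608  V(n3)=0.000  V(n4)=0.000  V(n5)=2.447  V(n6)=0.000
  i(L1)=0.7962  i(L2)=-0.7480  i(L3)=-0.03476

2.447 V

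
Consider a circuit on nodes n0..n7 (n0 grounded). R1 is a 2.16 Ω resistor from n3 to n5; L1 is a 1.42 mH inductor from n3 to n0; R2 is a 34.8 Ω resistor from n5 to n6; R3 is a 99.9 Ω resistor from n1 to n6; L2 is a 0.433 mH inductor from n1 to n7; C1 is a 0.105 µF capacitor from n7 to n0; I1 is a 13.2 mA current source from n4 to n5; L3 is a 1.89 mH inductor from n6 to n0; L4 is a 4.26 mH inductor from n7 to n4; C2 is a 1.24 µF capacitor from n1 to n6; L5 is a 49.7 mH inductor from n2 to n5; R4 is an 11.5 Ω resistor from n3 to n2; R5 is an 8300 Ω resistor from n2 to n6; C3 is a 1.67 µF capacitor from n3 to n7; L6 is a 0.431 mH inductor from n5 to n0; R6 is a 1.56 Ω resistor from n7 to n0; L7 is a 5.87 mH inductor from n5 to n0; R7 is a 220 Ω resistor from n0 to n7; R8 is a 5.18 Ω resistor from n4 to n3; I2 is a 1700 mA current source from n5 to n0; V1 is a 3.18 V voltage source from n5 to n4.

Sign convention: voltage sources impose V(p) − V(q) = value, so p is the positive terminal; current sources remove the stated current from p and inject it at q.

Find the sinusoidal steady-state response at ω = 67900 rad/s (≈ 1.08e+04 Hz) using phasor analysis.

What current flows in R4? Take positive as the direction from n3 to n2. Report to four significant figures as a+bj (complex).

3.224e-05+0.002126j A

Element admittances at ω=67900 rad/s:
  Y(R1) = 0.4630+0.000j S between n3,n5
  Y(L1) = 0.000-0.01037j S between n3,n0
  Y(R2) = 0.02874+0.000j S between n5,n6
  Y(R3) = 0.01001+0.000j S between n1,n6
  Y(L2) = 0.000-0.03401j S between n1,n7
  Y(C1) = 0.000+0.007130j S between n7,n0
  I1: injects 0.0132 A into n5 (from n4)
  Y(L3) = 0.000-0.007792j S between n6,n0
  Y(L4) = 0.000-0.003457j S between n7,n4
  Y(C2) = 0.000+0.08420j S between n1,n6
  Y(L5) = 0.000-0.0002963j S between n2,n5
  Y(R4) = 0.08696+0.000j S between n3,n2
  Y(R5) = 0.0001205+0.000j S between n2,n6
  Y(C3) = 0.000+0.1134j S between n3,n7
  Y(L6) = 0.000-0.03417j S between n5,n0
  Y(R6) = 0.6410+0.000j S between n7,n0
  Y(L7) = 0.000-0.002509j S between n5,n0
  Y(R7) = 0.004545+0.000j S between n0,n7
  Y(R8) = 0.1931+0.000j S between n4,n3
  I2: injects 1.7 A into n0 (from n5)
  V1: constraint V(n5)−V(n4) = 3.18
Assemble and solve the 8×8 MNA system:
  V(n1)=-18.98-6.973j  V(n2)=-18.31+19.41j  V(n3)=-18.31+19.43j  V(n4)=-23.88+17.23j  V(n5)=-20.70+17.23j  V(n6)=-13.23-4.113j  V(n7)=-3.893-1.587j
  i(V1)=-0.9971-0.3554j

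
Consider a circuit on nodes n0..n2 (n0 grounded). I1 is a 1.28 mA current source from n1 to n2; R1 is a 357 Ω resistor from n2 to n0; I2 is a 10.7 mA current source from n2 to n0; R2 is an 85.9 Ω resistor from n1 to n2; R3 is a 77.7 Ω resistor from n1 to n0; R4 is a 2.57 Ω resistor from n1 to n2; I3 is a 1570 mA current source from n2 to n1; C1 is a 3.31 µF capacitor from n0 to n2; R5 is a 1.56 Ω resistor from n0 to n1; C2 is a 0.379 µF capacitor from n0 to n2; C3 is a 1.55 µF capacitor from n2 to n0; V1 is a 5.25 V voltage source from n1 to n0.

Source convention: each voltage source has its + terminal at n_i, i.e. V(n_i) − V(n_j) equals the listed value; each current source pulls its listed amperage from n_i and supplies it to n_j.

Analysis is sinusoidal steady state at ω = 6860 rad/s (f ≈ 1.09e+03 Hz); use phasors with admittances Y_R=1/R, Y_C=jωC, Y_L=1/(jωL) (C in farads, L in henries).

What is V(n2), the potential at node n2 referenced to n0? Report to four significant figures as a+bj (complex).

1.289-0.1148j V

Element admittances at ω=6860 rad/s:
  I1: injects 0.00128 A into n2 (from n1)
  Y(R1) = 0.002801+0.000j S between n2,n0
  I2: injects 0.0107 A into n0 (from n2)
  Y(R2) = 0.01164+0.000j S between n1,n2
  Y(R3) = 0.01287+0.000j S between n1,n0
  Y(R4) = 0.3891+0.000j S between n1,n2
  I3: injects 1.57 A into n1 (from n2)
  Y(C1) = 0.000+0.02271j S between n0,n2
  Y(R5) = 0.6410+0.000j S between n0,n1
  Y(C2) = 0.000+0.002600j S between n0,n2
  Y(C3) = 0.000+0.01063j S between n2,n0
  V1: constraint V(n1)−V(n0) = 5.25
Assemble and solve the 3×3 MNA system:
  V(n1)=5.250+0.000j  V(n2)=1.289-0.1148j
  i(V1)=-3.451-0.04602j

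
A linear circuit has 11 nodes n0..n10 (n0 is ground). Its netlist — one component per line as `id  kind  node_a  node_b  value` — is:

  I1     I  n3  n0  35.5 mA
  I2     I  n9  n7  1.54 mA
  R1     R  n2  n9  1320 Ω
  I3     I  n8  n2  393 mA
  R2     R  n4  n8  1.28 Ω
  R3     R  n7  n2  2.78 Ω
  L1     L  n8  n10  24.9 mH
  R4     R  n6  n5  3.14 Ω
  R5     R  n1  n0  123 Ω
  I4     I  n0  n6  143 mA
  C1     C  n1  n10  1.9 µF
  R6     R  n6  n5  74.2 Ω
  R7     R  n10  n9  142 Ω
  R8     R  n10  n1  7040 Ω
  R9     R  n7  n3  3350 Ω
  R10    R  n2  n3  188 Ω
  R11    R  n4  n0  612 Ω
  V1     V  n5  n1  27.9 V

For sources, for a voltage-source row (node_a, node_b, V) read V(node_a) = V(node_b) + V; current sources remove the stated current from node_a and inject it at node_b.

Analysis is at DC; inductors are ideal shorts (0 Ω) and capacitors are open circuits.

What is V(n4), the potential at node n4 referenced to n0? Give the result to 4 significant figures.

Element admittances at DC:
  I1: injects 0.0355 A into n0 (from n3)
  I2: injects 0.00154 A into n7 (from n9)
  Y(R1) = 0.0007576 S between n2,n9
  I3: injects 0.393 A into n2 (from n8)
  Y(R2) = 0.7812 S between n4,n8
  Y(R3) = 0.3597 S between n7,n2
  L1: short n8↔n10 (DC inductor)
  Y(R4) = 0.3185 S between n6,n5
  Y(R5) = 0.008130 S between n1,n0
  I4: injects 0.143 A into n6 (from n0)
  Y(C1) = 0.000 S between n1,n10
  Y(R6) = 0.01348 S between n6,n5
  Y(R7) = 0.007042 S between n10,n9
  Y(R8) = 0.0001420 S between n10,n1
  Y(R9) = 0.0002985 S between n7,n3
  Y(R10) = 0.005319 S between n2,n3
  Y(R11) = 0.001634 S between n4,n0
  V1: constraint V(n5)−V(n1) = 27.9
Assemble and solve the 12×12 MNA system:
  V(n1)=16.97  V(n2)=506.0  V(n3)=499.7  V(n4)=-18.63  V(n5)=44.87  V(n6)=45.30  V(n7)=506.0  V(n8)=-18.67  V(n9)=32.10  V(n10)=-18.67
  i(L1)=-0.3626  i(V1)=0.1430

-18.63 V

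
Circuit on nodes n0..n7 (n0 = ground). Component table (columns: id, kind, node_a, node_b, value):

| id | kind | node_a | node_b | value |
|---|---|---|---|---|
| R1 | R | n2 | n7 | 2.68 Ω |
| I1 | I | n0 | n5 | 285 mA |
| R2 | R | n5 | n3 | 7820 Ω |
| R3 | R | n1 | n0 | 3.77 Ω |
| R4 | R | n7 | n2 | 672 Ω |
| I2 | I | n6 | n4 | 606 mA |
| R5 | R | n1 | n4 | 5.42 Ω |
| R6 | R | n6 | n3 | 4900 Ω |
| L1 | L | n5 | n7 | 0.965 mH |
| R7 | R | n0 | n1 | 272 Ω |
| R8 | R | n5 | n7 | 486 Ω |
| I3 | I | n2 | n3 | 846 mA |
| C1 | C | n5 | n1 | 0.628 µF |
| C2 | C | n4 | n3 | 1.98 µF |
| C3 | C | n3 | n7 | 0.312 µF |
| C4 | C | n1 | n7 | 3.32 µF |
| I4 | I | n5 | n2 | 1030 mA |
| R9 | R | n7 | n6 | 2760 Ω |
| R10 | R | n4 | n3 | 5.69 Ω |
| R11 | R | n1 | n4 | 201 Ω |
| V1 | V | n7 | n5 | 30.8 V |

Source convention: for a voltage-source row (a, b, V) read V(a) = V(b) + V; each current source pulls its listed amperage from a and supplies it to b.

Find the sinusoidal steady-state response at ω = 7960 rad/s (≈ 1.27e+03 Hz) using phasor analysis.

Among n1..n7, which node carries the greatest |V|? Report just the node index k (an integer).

Apply KCL at each of the 7 non-ground nodes and solve the resulting linear system.
Node n1: branches {R3, R5, R7, C1, C4, R11} → V_1 = 1.060+0.000j
Node n2: branches {R1, R4, I3, I4} → V_2 = 6.553+27.80j
Node n3: branches {R2, R6, I3, C2, C3, R10} → V_3 = 10.29-0.3152j
Node n4: branches {I2, R5, C2, R10, R11} → V_4 = 7.175-0.01712j
Node n5: branches {I1, R2, L1, R8, C1, I4, V1} → V_5 = -24.74+27.80j
Node n6: branches {I2, R6, R9} → V_6 = -1062+17.67j
Node n7: branches {R1, R4, L1, R8, C3, C4, R9, V1} → V_7 = 6.062+27.80j
Source currents: i(V1)=0.5382+3.884j

6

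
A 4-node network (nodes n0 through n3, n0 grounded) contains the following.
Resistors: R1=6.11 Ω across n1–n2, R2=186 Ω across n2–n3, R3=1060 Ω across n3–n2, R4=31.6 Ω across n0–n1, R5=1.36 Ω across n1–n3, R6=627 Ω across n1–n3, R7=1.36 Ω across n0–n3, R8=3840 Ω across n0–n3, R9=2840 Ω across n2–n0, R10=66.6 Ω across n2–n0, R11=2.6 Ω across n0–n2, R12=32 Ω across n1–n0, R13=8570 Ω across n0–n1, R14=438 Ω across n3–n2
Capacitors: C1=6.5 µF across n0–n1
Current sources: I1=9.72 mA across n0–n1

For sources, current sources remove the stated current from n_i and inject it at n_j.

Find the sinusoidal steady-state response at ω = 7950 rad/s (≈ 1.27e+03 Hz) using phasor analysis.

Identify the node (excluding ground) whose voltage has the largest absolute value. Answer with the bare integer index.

1

MNA unknowns: 3 node voltages V₁..V_3
R1: Y=0.1637+0.000j on G[1,2]
R2: Y=0.005376+0.000j on G[2,3]
R3: Y=0.0009434+0.000j on G[3,2]
R4: Y=0.03165+0.000j on G[0,1]
R5: Y=0.7353+0.000j on G[1,3]
R6: Y=0.001595+0.000j on G[1,3]
C1: Y=0.000+0.05167j on G[0,1]
R7: Y=0.7353+0.000j on G[0,3]
R8: Y=0.0002604+0.000j on G[0,3]
R9: Y=0.0003521+0.000j on G[2,0]
R10: Y=0.01502+0.000j on G[2,0]
R11: Y=0.3846+0.000j on G[0,2]
R12: Y=0.03125+0.000j on G[1,0]
R13: Y=0.0001167+0.000j on G[0,1]
R14: Y=0.002283+0.000j on G[3,2]
I1: z[0]−=0.00972, z[1]+=0.00972
solve → V1=0.01759-0.001660j, V2=0.005164-0.0004872j, V3=0.008783-0.0008288j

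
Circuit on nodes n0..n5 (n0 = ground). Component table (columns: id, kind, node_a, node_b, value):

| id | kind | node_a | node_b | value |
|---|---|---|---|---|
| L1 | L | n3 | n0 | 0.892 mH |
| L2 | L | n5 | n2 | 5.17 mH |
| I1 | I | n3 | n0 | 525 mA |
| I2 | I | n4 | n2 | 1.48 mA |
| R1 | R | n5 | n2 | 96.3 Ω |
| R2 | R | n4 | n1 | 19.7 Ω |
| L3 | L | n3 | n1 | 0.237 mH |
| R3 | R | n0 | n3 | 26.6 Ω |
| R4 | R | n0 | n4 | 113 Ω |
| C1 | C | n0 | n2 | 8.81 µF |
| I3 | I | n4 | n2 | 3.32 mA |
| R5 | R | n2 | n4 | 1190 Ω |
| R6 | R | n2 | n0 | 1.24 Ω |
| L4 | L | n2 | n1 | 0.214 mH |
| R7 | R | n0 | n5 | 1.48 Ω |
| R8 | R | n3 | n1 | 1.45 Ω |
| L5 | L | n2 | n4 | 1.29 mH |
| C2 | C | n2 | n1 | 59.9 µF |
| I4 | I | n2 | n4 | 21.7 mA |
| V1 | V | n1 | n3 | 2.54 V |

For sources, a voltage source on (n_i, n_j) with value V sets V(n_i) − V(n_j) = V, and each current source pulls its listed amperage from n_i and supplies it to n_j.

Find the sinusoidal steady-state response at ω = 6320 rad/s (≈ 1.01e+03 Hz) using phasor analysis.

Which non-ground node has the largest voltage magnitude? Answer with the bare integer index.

3

MNA unknowns: 5 node voltages V₁..V_5 plus 1 source current (V1)
L1: Y=0.000-0.1774j on G[3,0]
L2: Y=0.000-0.03060j on G[5,2]
I1: z[3]−=0.525, z[0]+=0.525
I2: z[4]−=0.00148, z[2]+=0.00148
R1: Y=0.01038+0.000j on G[5,2]
R2: Y=0.05076+0.000j on G[4,1]
L3: Y=0.000-0.6676j on G[3,1]
R3: Y=0.03759+0.000j on G[0,3]
R4: Y=0.008850+0.000j on G[0,4]
C1: Y=0.000+0.05568j on G[0,2]
I3: z[4]−=0.00332, z[2]+=0.00332
R5: Y=0.0008403+0.000j on G[2,4]
R6: Y=0.8065+0.000j on G[2,0]
L4: Y=0.000-0.7394j on G[2,1]
R7: Y=0.6757+0.000j on G[0,5]
R8: Y=0.6897+0.000j on G[3,1]
L5: Y=0.000-0.1227j on G[2,4]
C2: Y=0.000+0.3786j on G[2,1]
I4: z[2]−=0.0217, z[4]+=0.0217
V1: row V1−V3=2.54, i_V1 at 1,3
solve → V1=0.4519-1.125j, V2=-0.3154-0.3898j, V3=-2.088-1.125j, V4=0.09613-0.1146j, V5=-0.02249+0.007168j
aux → i_V1=-1.505+2.024j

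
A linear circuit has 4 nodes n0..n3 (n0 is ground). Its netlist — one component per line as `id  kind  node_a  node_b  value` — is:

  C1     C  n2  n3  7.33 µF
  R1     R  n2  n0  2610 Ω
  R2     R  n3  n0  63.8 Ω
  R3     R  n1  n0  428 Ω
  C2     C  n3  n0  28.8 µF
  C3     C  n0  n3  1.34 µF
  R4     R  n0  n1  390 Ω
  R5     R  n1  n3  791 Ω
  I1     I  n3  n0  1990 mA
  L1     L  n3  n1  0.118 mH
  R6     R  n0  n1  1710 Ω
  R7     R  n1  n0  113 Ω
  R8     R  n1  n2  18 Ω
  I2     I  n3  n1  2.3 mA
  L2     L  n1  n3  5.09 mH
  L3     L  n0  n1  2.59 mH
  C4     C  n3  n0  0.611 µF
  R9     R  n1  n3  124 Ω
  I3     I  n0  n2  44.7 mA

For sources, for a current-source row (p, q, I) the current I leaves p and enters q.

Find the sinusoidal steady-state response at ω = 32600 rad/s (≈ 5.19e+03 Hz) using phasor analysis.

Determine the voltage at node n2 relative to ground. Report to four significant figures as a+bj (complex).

Apply KCL at each of the 3 non-ground nodes and solve the resulting linear system.
Node n1: branches {R3, R4, R5, L1, R6, R7, R8, I2, L2, L3, R9} → V_1 = 0.05937+1.861j
Node n2: branches {C1, R1, R8, I3} → V_2 = -0.03501+1.753j
Node n3: branches {C1, R2, C2, C3, R5, I1, L1, I2, L2, C4, R9} → V_3 = -0.05727+1.962j

-0.03501+1.753j V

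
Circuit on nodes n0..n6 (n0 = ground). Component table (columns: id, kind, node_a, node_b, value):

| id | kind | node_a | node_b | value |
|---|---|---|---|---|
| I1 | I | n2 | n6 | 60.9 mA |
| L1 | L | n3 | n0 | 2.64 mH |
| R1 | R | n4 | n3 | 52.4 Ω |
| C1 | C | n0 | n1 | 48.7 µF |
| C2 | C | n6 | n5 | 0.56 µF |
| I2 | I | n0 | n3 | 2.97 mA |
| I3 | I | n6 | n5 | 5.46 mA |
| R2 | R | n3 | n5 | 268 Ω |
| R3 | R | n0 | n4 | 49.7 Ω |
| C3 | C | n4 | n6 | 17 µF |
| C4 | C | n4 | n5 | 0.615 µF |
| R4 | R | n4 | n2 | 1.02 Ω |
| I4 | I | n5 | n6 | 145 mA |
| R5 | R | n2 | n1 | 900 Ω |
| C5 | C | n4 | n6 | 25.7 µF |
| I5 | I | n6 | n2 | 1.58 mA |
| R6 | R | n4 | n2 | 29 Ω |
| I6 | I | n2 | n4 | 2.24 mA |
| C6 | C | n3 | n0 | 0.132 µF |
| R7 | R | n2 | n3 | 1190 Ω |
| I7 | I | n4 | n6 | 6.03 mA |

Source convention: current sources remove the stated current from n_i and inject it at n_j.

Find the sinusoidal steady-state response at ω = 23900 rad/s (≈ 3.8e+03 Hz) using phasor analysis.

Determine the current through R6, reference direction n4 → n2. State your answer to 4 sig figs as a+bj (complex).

MNA unknowns: 6 node voltages V₁..V_6
I1: z[2]−=0.0609, z[6]+=0.0609
L1: Y=0.000-0.01585j on G[3,0]
R1: Y=0.01908+0.000j on G[4,3]
C1: Y=0.000+1.164j on G[0,1]
C2: Y=0.000+0.01338j on G[6,5]
I2: z[0]−=0.00297, z[3]+=0.00297
I3: z[6]−=0.00546, z[5]+=0.00546
R2: Y=0.003731+0.000j on G[3,5]
R3: Y=0.02012+0.000j on G[0,4]
C3: Y=0.000+0.4063j on G[4,6]
C4: Y=0.000+0.01470j on G[4,5]
R4: Y=0.9804+0.000j on G[4,2]
I4: z[5]−=0.145, z[6]+=0.145
R5: Y=0.001111+0.000j on G[2,1]
C5: Y=0.000+0.6142j on G[4,6]
I5: z[6]−=0.00158, z[2]+=0.00158
R6: Y=0.03448+0.000j on G[4,2]
I6: z[2]−=0.00224, z[4]+=0.00224
C6: Y=0.000+0.003155j on G[3,0]
R7: Y=0.0008403+0.000j on G[2,3]
I7: z[4]−=0.00603, z[6]+=0.00603
solve → V1=-0.0001722+0.0001623j, V2=-0.1701-0.1802j, V3=-0.3025+0.4225j, V4=-0.1096-0.1809j, V5=-0.6779+4.674j, V6=-0.1169-0.3162j

0.002089-2.402e-05j A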